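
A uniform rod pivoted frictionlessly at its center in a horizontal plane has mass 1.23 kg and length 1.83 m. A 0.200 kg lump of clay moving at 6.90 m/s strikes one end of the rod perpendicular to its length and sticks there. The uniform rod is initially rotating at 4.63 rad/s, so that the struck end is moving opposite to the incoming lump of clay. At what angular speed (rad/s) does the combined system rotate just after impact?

|ω_f| ≈ 0.640 rad/s

The axle reaction passes through the pivot and exerts no torque about it; angular momentum about the pivot is conserved through the impact.
I_p = (1/12)(1.23)(1.83)² = 0.3433 kg·m². Taking the sense of the lump of clay's angular momentum as positive, L_{lump} = m v R = (0.200)(6.90)(1.83/2) = 1.263 kg·m²/s.
L_i = −I_p ω_p + m v R = −(0.3433)(4.63) + 1.263 = -0.3266 kg·m²/s.
After sticking, I_f = I_p + m R² = 0.3433 + (0.200)(1.83/2)² = 0.5107 kg·m².
ω_f = L_i / I_f = -0.3266 / 0.5107 = -0.6395 rad/s.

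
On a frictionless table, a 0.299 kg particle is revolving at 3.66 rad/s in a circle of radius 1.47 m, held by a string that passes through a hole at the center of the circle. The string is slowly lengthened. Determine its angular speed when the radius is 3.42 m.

ω₂ ≈ 0.676 rad/s

The constraining force is radial, so m r² ω about the center is conserved.
ω₂ = ω₁ (r₁/r₂)² = (3.66)(1.47/3.42)² = 0.6762 rad/s.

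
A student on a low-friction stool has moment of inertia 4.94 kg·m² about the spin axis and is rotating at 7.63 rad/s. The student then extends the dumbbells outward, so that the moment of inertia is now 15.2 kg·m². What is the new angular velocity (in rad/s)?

Angular momentum about the spin axis is conserved since the torque about it is zero.
ω₂ = I₁ω₁ / I₂ = (4.940)(7.63 rad/s) / (15.20) = 2.480 rad/s.

ω₂ ≈ 2.48 rad/s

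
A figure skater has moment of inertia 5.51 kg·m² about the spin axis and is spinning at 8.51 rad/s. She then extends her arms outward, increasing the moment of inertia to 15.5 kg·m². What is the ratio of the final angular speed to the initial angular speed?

ω₂/ω₁ ≈ 0.355

With no external torque about the axis, L is conserved: I₁ω₁ = I₂ω₂.
ω₂/ω₁ = I₁/I₂ = 5.510 / 15.50 = 0.3555.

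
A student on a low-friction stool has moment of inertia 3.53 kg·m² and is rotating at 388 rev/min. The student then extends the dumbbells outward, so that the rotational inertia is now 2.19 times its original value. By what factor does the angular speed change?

ω₂/ω₁ ≈ 0.457

No external torque acts about the spin axis, so angular momentum is conserved.
I₂ = 2.19 × 3.53 = 7.731 kg·m².
ω₂/ω₁ = I₁/I₂ = 3.530 / 7.731 = 0.4566.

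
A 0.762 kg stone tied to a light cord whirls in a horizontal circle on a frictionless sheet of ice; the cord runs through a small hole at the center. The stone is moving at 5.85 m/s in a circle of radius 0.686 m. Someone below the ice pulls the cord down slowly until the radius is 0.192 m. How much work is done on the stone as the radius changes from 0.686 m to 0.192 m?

W ≈ 153 J

Central (radial) force ⇒ zero torque about the center ⇒ m v r is constant.
v₂ = v₁ r₁ / r₂ = (5.85)(0.686) / (0.192) = 20.90 m/s.
W = ΔKE = ½m(v₂² − v₁²) = 153.4 J.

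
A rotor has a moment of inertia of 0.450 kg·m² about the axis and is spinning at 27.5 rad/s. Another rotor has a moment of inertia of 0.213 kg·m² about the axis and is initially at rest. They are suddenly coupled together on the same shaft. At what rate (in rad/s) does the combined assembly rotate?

|ω_f| ≈ 18.7 rad/s

The coupling torques are internal; angular momentum about the shared axis is conserved.
Taking A's sense as positive: L = (0.4500)(27.5) = 12.38 kg·m²·rad/s.
Combined I = 0.4500 + 0.2130 = 0.6630 kg·m².
ω_f = L / I = 12.38 / 0.6630 = 18.67 rad/s.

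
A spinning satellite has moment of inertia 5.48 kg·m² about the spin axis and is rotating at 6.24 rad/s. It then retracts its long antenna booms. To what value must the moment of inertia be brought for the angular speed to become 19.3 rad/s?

I₂ ≈ 1.77 kg·m²

Angular momentum about the spin axis is conserved since the torque about it is zero.
I₂ = I₁ω₁ / ω₂ = (5.48)(6.24) / (19.3) = 1.772 kg·m².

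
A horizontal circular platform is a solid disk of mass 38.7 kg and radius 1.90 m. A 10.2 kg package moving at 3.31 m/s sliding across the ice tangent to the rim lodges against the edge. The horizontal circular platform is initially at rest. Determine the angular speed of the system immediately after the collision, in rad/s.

|ω_f| ≈ 0.601 rad/s

The axle reaction passes through the central axle and exerts no torque about it; angular momentum about the central axle is conserved through the impact.
I_p = ½(38.7)(1.90)² = 69.85 kg·m². Taking the sense of the package's angular momentum as positive, L_{package} = m v R = (10.2)(3.31)(1.90) = 64.15 kg·m²/s.
L_i = 0 + 64.15 = 64.15 kg·m²/s.
After sticking, I_f = I_p + m R² = 69.85 + (10.2)(1.90)² = 106.7 kg·m².
ω_f = L_i / I_f = 64.15 / 106.7 = 0.6013 rad/s.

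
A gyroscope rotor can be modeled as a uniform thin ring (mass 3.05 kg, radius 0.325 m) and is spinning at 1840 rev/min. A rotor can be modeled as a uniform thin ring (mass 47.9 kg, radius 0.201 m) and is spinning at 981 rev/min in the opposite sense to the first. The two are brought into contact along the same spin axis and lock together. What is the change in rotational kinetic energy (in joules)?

The coupling torques are internal; angular momentum about the shared axis is conserved.
Moments of inertia: I_A = (3.05)(0.325)² = 0.3222 kg·m²; I_B = (47.9)(0.201)² = 1.935 kg·m².
Taking A's sense as positive: L = (0.3222)(1840) − (1.935)(981) = -1306 kg·m²·rpm.
Combined I = 0.3222 + 1.935 = 2.257 kg·m².
ω_f = L / I = -1306 / 2.257 = -578.4 rpm.
KE_i = ½ΣIω² = 16190 J; KE_f = ½(2.257)(60.57)² = 4141 J.

ΔKE ≈ -12100 J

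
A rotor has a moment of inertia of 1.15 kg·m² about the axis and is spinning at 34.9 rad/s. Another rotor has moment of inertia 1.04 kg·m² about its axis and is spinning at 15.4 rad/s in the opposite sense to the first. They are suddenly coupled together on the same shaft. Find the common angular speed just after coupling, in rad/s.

|ω_f| ≈ 11.0 rad/s

The coupling torques are internal; angular momentum about the shared axis is conserved.
Taking A's sense as positive: L = (1.150)(34.9) − (1.040)(15.4) = 24.12 kg·m²·rad/s.
Combined I = 1.150 + 1.040 = 2.190 kg·m².
ω_f = L / I = 24.12 / 2.190 = 11.01 rad/s.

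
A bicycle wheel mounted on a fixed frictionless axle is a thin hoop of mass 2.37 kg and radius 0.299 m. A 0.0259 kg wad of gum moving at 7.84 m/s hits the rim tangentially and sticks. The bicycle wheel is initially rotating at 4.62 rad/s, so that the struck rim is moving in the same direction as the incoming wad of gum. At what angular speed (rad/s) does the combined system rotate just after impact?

|ω_f| ≈ 4.85 rad/s

About the axle the impulsive forces during the collision are internal, so angular momentum about that axis is conserved.
I_p = (2.37)(0.299)² = 0.2119 kg·m². Taking the sense of the wad of gum's angular momentum as positive, L_{wad} = m v R = (0.0259)(7.84)(0.299) = 0.06071 kg·m²/s.
L_i = +I_p ω_p + m v R = +(0.2119)(4.62) + 0.06071 = 1.040 kg·m²/s.
After sticking, I_f = I_p + m R² = 0.2119 + (0.0259)(0.299)² = 0.2142 kg·m².
ω_f = L_i / I_f = 1.040 / 0.2142 = 4.854 rad/s.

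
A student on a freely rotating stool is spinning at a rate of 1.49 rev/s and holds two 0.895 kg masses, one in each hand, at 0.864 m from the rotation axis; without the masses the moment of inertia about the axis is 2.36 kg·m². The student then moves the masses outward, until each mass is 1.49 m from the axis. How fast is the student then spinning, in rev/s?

Angular momentum about the spin axis is conserved since the torque about it is zero.
I₁ = 2.36 + 2(0.895)(0.864)² = 3.696 kg·m²; I₂ = 2.36 + 2(0.895)(1.49)² = 6.334 kg·m².
ω₂ = I₁ω₁ / I₂ = (3.696)(1.49 rev/s) / (6.334) = 0.8695 rev/s.

ω₂ ≈ 0.869 rev/s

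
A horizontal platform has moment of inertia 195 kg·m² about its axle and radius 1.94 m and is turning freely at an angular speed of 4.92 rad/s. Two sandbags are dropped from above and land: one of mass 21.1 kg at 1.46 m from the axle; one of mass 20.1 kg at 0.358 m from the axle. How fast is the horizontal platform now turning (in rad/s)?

No external torque acts about the axle; L_before = L_after.
Added inertia Σmr² = (21.1)(1.46)² + (20.1)(0.358)² = 47.55 kg·m²; I_f = 195.0 + 47.55 = 242.6 kg·m².
ω_f = I_p ω_i / I_f = (195.0)(4.92) / 242.6 = 3.955 rad/s.

ω_f ≈ 3.96 rad/s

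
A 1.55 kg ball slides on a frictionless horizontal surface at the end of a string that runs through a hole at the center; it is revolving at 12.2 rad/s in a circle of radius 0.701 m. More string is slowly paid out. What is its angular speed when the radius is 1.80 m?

No torque about the axis ⇒ m r₁² ω₁ = m r₂² ω₂.
ω₂ = ω₁ (r₁/r₂)² = (12.2)(0.701/1.80)² = 1.850 rad/s.

ω₂ ≈ 1.85 rad/s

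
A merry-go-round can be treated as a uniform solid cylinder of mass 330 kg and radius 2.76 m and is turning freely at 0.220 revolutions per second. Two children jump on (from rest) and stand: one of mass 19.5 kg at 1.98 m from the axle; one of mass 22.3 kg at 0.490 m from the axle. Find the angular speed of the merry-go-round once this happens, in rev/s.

ω_f ≈ 0.207 rev/s

The added mass arrives with no angular momentum about the axle, and any external torque about the axle is negligible, so the system's angular momentum is conserved.
I_p = ½(330)(2.76)² = 1257 kg·m².
Added inertia Σmr² = (19.5)(1.98)² + (22.3)(0.490)² = 81.80 kg·m²; I_f = 1257 + 81.80 = 1339 kg·m².
ω_f = I_p ω_i / I_f = (1257)(0.220) / 1339 = 0.2066 rev/s.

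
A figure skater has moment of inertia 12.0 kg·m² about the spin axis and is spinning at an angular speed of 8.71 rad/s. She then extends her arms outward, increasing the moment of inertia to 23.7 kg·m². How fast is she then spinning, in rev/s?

With no external torque about the axis, L is conserved: I₁ω₁ = I₂ω₂.
ω₂ = I₁ω₁ / I₂ = (12.00)(8.71 rad/s) / (23.70) = 4.410 rad/s = 0.7019 rev/s.

ω₂ ≈ 0.702 rev/s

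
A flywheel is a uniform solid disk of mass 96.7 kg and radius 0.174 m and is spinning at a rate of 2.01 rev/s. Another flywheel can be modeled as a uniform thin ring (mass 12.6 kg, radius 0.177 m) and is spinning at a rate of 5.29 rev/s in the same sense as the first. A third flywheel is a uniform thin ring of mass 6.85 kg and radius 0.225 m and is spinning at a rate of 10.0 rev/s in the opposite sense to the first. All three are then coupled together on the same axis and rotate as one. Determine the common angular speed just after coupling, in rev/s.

The coupling torques are internal; angular momentum about the shared axis is conserved.
Moments of inertia: I_A = ½(96.7)(0.174)² = 1.464 kg·m²; I_B = (12.6)(0.177)² = 0.3947 kg·m²; I_C = (6.85)(0.225)² = 0.3468 kg·m².
Taking A's sense as positive: L = (1.464)(2.01) + (0.3947)(5.29) − (0.3468)(10.0) = 1.563 kg·m²·rev/s.
Combined I = 1.464 + 0.3947 + 0.3468 = 2.205 kg·m².
ω_f = L / I = 1.563 / 2.205 = 0.7086 rev/s.

|ω_f| ≈ 0.709 rev/s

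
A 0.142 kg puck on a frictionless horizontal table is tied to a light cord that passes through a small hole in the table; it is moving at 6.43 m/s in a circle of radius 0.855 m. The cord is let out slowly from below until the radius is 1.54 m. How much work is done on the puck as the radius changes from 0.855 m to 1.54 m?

W ≈ -2.03 J

The only horizontal force on the mass is along the cord (radial), so it exerts no torque about the hole and angular momentum m v r is conserved.
v₂ = v₁ r₁ / r₂ = (6.43)(0.855) / (1.54) = 3.570 m/s.
W = ΔKE = ½m(v₂² − v₁²) = -2.031 J.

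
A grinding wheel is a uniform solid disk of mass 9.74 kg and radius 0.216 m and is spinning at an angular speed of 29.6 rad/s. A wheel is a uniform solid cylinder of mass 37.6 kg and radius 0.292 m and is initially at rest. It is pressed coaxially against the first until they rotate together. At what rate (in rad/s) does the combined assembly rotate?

|ω_f| ≈ 3.67 rad/s

No external torque acts about the common axis, so total angular momentum is conserved.
Moments of inertia: I_A = ½(9.74)(0.216)² = 0.2272 kg·m²; I_B = ½(37.6)(0.292)² = 1.603 kg·m².
Taking A's sense as positive: L = (0.2272)(29.6) = 6.726 kg·m²·rad/s.
Combined I = 0.2272 + 1.603 = 1.830 kg·m².
ω_f = L / I = 6.726 / 1.830 = 3.675 rad/s.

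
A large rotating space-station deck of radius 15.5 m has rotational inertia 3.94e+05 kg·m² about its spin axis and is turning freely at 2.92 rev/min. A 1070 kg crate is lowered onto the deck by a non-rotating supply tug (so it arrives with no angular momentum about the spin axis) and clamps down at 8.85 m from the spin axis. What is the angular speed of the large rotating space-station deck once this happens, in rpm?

The added mass arrives with no angular momentum about the spin axis, and any external torque about the spin axis is negligible, so the system's angular momentum is conserved.
Added inertia Σmr² = (1070)(8.85)² = 83810 kg·m²; I_f = 3.940e+05 + 83810 = 4.778e+05 kg·m².
ω_f = I_p ω_i / I_f = (3.940e+05)(2.92) / 4.778e+05 = 2.408 rpm.

ω_f ≈ 2.41 rpm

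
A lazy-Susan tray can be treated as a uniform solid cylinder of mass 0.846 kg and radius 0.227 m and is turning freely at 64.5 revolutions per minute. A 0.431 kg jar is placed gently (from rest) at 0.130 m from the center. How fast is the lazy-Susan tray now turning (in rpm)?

No external torque acts about the center; L_before = L_after.
I_p = ½(0.846)(0.227)² = 0.02180 kg·m².
Added inertia Σmr² = (0.431)(0.130)² = 0.007284 kg·m²; I_f = 0.02180 + 0.007284 = 0.02908 kg·m².
ω_f = I_p ω_i / I_f = (0.02180)(64.5) / 0.02908 = 48.34 rpm.

ω_f ≈ 48.3 rpm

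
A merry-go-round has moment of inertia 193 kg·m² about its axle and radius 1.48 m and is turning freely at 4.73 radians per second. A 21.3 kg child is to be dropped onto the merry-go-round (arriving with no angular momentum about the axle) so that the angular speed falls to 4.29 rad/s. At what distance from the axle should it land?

The added mass arrives with no angular momentum about the axle, and any external torque about the axle is negligible, so the system's angular momentum is conserved.
I_p ω_i = (I_p + m r²) ω_f ⇒ m r² = I_p(ω_i/ω_f − 1) = 193.0(4.73/4.29 − 1) = 19.79 kg·m².
r = √(19.79/21.3) = 0.9640 m.

r ≈ 0.964 m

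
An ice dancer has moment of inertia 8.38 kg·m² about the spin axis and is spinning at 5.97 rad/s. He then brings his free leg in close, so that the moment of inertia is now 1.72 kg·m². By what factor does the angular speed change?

With no external torque about the axis, L is conserved: I₁ω₁ = I₂ω₂.
ω₂/ω₁ = I₁/I₂ = 8.380 / 1.720 = 4.872.

ω₂/ω₁ ≈ 4.87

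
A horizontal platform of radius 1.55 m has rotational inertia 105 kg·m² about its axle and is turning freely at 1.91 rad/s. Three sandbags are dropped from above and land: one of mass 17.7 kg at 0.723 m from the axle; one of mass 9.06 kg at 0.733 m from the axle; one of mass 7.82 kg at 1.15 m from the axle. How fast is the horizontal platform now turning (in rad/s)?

ω_f ≈ 1.55 rad/s

No external torque acts about the axle; L_before = L_after.
Added inertia Σmr² = (17.7)(0.723)² + (9.06)(0.733)² + (7.82)(1.15)² = 24.46 kg·m²; I_f = 105.0 + 24.46 = 129.5 kg·m².
ω_f = I_p ω_i / I_f = (105.0)(1.91) / 129.5 = 1.549 rad/s.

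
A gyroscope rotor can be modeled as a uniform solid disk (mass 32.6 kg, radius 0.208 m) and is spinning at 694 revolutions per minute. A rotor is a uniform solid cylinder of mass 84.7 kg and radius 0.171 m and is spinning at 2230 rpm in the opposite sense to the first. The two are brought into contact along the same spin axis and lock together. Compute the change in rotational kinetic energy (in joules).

No external torque acts about the common axis, so total angular momentum is conserved.
Moments of inertia: I_A = ½(32.6)(0.208)² = 0.7052 kg·m²; I_B = ½(84.7)(0.171)² = 1.238 kg·m².
Taking A's sense as positive: L = (0.7052)(694) − (1.238)(2230) = -2272 kg·m²·rpm.
Combined I = 0.7052 + 1.238 = 1.944 kg·m².
ω_f = L / I = -2272 / 1.944 = -1169 rpm.
KE_i = ½ΣIω² = 35630 J; KE_f = ½(1.944)(122.4)² = 14560 J.

ΔKE ≈ -21100 J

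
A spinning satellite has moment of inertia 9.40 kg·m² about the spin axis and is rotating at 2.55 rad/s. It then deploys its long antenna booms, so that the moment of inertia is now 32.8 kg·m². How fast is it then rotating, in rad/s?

Angular momentum about the spin axis is conserved since the torque about it is zero.
ω₂ = I₁ω₁ / I₂ = (9.400)(2.55 rad/s) / (32.80) = 0.7308 rad/s.

ω₂ ≈ 0.731 rad/s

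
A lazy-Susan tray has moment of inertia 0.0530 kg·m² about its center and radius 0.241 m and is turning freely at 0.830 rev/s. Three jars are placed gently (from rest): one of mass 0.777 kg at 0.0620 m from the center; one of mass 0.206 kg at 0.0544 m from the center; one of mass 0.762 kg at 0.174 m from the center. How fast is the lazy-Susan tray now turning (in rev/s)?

No external torque acts about the center; L_before = L_after.
Added inertia Σmr² = (0.777)(0.0620)² + (0.206)(0.0544)² + (0.762)(0.174)² = 0.02667 kg·m²; I_f = 0.05300 + 0.02667 = 0.07967 kg·m².
ω_f = I_p ω_i / I_f = (0.05300)(0.830) / 0.07967 = 0.5522 rev/s.

ω_f ≈ 0.552 rev/s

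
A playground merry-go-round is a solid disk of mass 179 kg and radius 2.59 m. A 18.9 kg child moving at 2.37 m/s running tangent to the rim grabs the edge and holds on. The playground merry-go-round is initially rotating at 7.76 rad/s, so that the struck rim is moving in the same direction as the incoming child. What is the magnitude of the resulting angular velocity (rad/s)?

The axle reaction passes through the axle and exerts no torque about it; angular momentum about the axle is conserved through the impact.
I_p = ½(179)(2.59)² = 600.4 kg·m². Taking the sense of the child's angular momentum as positive, L_{child} = m v R = (18.9)(2.37)(2.59) = 116.0 kg·m²/s.
L_i = +I_p ω_p + m v R = +(600.4)(7.76) + 116.0 = 4775 kg·m²/s.
After sticking, I_f = I_p + m R² = 600.4 + (18.9)(2.59)² = 727.2 kg·m².
ω_f = L_i / I_f = 4775 / 727.2 = 6.567 rad/s.

|ω_f| ≈ 6.57 rad/s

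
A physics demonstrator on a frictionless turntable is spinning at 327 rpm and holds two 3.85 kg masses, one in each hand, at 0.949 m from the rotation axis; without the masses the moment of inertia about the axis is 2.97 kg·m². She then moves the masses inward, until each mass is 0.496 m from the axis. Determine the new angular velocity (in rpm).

Angular momentum about the spin axis is conserved since the torque about it is zero.
I₁ = 2.97 + 2(3.85)(0.949)² = 9.905 kg·m²; I₂ = 2.97 + 2(3.85)(0.496)² = 4.864 kg·m².
ω₂ = I₁ω₁ / I₂ = (9.905)(327 rpm) / (4.864) = 665.8 rpm.

ω₂ ≈ 666 rpm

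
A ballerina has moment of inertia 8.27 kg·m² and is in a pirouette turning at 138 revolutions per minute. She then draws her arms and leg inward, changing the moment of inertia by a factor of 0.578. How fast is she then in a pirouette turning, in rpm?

With no external torque about the axis, L is conserved: I₁ω₁ = I₂ω₂.
I₂ = 0.578 × 8.27 = 4.780 kg·m².
ω₂ = I₁ω₁ / I₂ = (8.270)(138 rpm) / (4.780) = 238.8 rpm.

ω₂ ≈ 239 rpm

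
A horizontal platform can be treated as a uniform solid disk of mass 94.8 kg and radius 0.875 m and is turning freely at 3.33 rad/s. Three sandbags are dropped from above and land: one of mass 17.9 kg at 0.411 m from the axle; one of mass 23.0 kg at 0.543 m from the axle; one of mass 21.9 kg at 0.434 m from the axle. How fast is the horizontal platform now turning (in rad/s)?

No external torque acts about the axle; L_before = L_after.
I_p = ½(94.8)(0.875)² = 36.29 kg·m².
Added inertia Σmr² = (17.9)(0.411)² + (23.0)(0.543)² + (21.9)(0.434)² = 13.93 kg·m²; I_f = 36.29 + 13.93 = 50.22 kg·m².
ω_f = I_p ω_i / I_f = (36.29)(3.33) / 50.22 = 2.406 rad/s.

ω_f ≈ 2.41 rad/s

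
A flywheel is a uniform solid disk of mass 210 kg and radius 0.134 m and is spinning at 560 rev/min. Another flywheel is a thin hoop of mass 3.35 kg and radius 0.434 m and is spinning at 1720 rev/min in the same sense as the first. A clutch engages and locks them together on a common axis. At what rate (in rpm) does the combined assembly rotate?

The coupling torques are internal; angular momentum about the shared axis is conserved.
Moments of inertia: I_A = ½(210)(0.134)² = 1.885 kg·m²; I_B = (3.35)(0.434)² = 0.6310 kg·m².
Taking A's sense as positive: L = (1.885)(560) + (0.6310)(1720) = 2141 kg·m²·rpm.
Combined I = 1.885 + 0.6310 = 2.516 kg·m².
ω_f = L / I = 2141 / 2.516 = 850.9 rpm.

|ω_f| ≈ 851 rpm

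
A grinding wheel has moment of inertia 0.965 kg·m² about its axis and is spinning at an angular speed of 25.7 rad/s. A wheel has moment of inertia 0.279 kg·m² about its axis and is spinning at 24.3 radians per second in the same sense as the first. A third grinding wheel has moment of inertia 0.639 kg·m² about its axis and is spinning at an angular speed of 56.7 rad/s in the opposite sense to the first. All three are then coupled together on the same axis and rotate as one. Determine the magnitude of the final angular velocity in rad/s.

|ω_f| ≈ 2.47 rad/s

No external torque acts about the common axis, so total angular momentum is conserved.
Taking A's sense as positive: L = (0.9650)(25.7) + (0.2790)(24.3) − (0.6390)(56.7) = -4.651 kg·m²·rad/s.
Combined I = 0.9650 + 0.2790 + 0.6390 = 1.883 kg·m².
ω_f = L / I = -4.651 / 1.883 = -2.470 rad/s.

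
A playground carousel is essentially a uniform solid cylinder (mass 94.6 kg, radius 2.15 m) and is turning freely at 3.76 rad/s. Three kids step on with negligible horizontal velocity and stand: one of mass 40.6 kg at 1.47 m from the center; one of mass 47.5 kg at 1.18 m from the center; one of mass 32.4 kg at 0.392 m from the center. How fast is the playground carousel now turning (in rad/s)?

ω_f ≈ 2.18 rad/s

No external torque acts about the center; L_before = L_after.
I_p = ½(94.6)(2.15)² = 218.6 kg·m².
Added inertia Σmr² = (40.6)(1.47)² + (47.5)(1.18)² + (32.4)(0.392)² = 158.9 kg·m²; I_f = 218.6 + 158.9 = 377.5 kg·m².
ω_f = I_p ω_i / I_f = (218.6)(3.76) / 377.5 = 2.178 rad/s.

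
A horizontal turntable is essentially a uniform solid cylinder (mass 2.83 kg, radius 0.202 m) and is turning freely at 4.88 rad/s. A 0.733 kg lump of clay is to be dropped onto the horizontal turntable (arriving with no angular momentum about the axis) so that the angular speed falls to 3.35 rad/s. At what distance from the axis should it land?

The added mass arrives with no angular momentum about the axis, and any external torque about the axis is negligible, so the system's angular momentum is conserved.
I_p = ½(2.83)(0.202)² = 0.05774 kg·m².
I_p ω_i = (I_p + m r²) ω_f ⇒ m r² = I_p(ω_i/ω_f − 1) = 0.05774(4.88/3.35 − 1) = 0.02637 kg·m².
r = √(0.02637/0.733) = 0.1897 m.

r ≈ 0.190 m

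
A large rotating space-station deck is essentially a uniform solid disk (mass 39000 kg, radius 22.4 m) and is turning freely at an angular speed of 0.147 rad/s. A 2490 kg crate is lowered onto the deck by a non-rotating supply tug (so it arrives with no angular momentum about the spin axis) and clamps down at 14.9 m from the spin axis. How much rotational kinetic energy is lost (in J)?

energy lost ≈ 5650 J

No external torque acts about the spin axis; L_before = L_after.
I_p = ½(39000)(22.4)² = 9.784e+06 kg·m².
Added inertia Σmr² = (2490)(14.9)² = 5.528e+05 kg·m²; I_f = 9.784e+06 + 5.528e+05 = 1.034e+07 kg·m².
ω_f = I_p ω_i / I_f = (9.784e+06)(0.147) / 1.034e+07 = 0.1391 rad/s.
KE_i = ½(9.784e+06)(0.1470 rad/s)² = 1.057e+05 J; KE_f = ½(1.034e+07)(0.1391)² = 1.001e+05 J.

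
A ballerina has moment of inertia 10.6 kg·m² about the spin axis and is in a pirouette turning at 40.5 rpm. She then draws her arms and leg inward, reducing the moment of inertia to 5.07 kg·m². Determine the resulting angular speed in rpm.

ω₂ ≈ 84.7 rpm

With no external torque about the axis, L is conserved: I₁ω₁ = I₂ω₂.
ω₂ = I₁ω₁ / I₂ = (10.60)(40.5 rpm) / (5.070) = 84.67 rpm.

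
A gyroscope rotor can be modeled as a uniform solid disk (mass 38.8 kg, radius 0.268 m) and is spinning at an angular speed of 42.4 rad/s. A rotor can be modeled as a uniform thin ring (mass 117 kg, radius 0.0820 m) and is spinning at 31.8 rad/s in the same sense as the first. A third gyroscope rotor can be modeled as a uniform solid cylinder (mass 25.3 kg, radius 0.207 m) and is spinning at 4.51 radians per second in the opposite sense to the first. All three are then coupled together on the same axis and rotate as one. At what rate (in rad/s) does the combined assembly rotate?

No external torque acts about the common axis, so total angular momentum is conserved.
Moments of inertia: I_A = ½(38.8)(0.268)² = 1.393 kg·m²; I_B = (117)(0.0820)² = 0.7867 kg·m²; I_C = ½(25.3)(0.207)² = 0.5420 kg·m².
Taking A's sense as positive: L = (1.393)(42.4) + (0.7867)(31.8) − (0.5420)(4.51) = 81.65 kg·m²·rad/s.
Combined I = 1.393 + 0.7867 + 0.5420 = 2.722 kg·m².
ω_f = L / I = 81.65 / 2.722 = 30.00 rad/s.

|ω_f| ≈ 30.0 rad/s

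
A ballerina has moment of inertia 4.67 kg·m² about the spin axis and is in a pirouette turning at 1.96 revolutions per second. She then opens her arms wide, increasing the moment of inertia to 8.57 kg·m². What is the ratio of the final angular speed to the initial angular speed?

ω₂/ω₁ ≈ 0.545

No external torque acts about the spin axis, so angular momentum is conserved.
ω₂/ω₁ = I₁/I₂ = 4.670 / 8.570 = 0.5449.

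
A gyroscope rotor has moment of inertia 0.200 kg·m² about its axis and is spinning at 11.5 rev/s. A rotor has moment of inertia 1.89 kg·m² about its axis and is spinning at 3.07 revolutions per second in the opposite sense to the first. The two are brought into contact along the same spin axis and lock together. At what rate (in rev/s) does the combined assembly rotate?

No external torque acts about the common axis, so total angular momentum is conserved.
Taking A's sense as positive: L = (0.2000)(11.5) − (1.890)(3.07) = -3.502 kg·m²·rev/s.
Combined I = 0.2000 + 1.890 = 2.090 kg·m².
ω_f = L / I = -3.502 / 2.090 = -1.676 rev/s.

|ω_f| ≈ 1.68 rev/s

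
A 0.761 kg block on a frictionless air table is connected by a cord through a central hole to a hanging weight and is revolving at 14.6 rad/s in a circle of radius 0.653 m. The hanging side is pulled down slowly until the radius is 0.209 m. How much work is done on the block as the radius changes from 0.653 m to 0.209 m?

W ≈ 303 J

No torque about the axis ⇒ m r₁² ω₁ = m r₂² ω₂.
ω₂ = ω₁ (r₁/r₂)² = (14.6)(0.653/0.209)² = 142.5 rad/s.
W = ΔKE = ½m(v₂² − v₁²) = 303.0 J.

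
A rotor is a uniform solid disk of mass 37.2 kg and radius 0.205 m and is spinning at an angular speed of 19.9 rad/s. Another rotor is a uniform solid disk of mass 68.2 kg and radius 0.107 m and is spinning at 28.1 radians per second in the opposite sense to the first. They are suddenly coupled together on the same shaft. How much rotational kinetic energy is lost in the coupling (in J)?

No external torque acts about the common axis, so total angular momentum is conserved.
Moments of inertia: I_A = ½(37.2)(0.205)² = 0.7817 kg·m²; I_B = ½(68.2)(0.107)² = 0.3904 kg·m².
Taking A's sense as positive: L = (0.7817)(19.9) − (0.3904)(28.1) = 4.585 kg·m²·rad/s.
Combined I = 0.7817 + 0.3904 = 1.172 kg·m².
ω_f = L / I = 4.585 / 1.172 = 3.912 rad/s.
KE_i = ½ΣIω² = 308.9 J; KE_f = ½(1.172)(3.912)² = 8.966 J.

ΔKE lost ≈ 300 J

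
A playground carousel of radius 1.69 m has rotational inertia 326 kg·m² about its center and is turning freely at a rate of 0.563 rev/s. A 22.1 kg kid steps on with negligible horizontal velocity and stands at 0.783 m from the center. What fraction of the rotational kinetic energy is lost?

fraction ≈ 0.0399

No external torque acts about the center; L_before = L_after.
Added inertia Σmr² = (22.1)(0.783)² = 13.55 kg·m²; I_f = 326.0 + 13.55 = 339.5 kg·m².
ω_f = I_p ω_i / I_f = (326.0)(0.563) / 339.5 = 0.5405 rev/s.
KE_i = ½(326.0)(3.537 rad/s)² = 2040 J; KE_f = ½(339.5)(3.396)² = 1958 J.
Fraction lost = 0.03990.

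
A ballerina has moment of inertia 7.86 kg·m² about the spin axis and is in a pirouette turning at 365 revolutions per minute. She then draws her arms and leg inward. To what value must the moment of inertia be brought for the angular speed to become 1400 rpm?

With no external torque about the axis, L is conserved: I₁ω₁ = I₂ω₂.
I₂ = I₁ω₁ / ω₂ = (7.86)(365) / (1400) = 2.049 kg·m².

I₂ ≈ 2.05 kg·m²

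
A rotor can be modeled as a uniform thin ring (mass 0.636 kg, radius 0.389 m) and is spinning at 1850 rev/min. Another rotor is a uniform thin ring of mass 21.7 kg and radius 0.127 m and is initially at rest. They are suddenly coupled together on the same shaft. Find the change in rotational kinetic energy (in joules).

ΔKE ≈ -1420 J

The coupling torques are internal; angular momentum about the shared axis is conserved.
Moments of inertia: I_A = (0.636)(0.389)² = 0.09624 kg·m²; I_B = (21.7)(0.127)² = 0.3500 kg·m².
Taking A's sense as positive: L = (0.09624)(1850) = 178.0 kg·m²·rpm.
Combined I = 0.09624 + 0.3500 = 0.4462 kg·m².
ω_f = L / I = 178.0 / 0.4462 = 399.0 rpm.
KE_i = ½ΣIω² = 1806 J; KE_f = ½(0.4462)(41.78)² = 389.5 J.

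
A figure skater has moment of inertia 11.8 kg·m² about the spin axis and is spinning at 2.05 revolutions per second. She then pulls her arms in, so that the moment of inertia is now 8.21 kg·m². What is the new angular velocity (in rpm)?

With no external torque about the axis, L is conserved: I₁ω₁ = I₂ω₂.
ω₂ = I₁ω₁ / I₂ = (11.80)(2.05 rev/s) / (8.210) = 2.946 rev/s = 176.8 rpm.

ω₂ ≈ 177 rpm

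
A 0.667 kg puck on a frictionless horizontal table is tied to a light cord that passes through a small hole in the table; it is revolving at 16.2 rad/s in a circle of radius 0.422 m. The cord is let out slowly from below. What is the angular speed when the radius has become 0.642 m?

No torque about the axis ⇒ m r₁² ω₁ = m r₂² ω₂.
ω₂ = ω₁ (r₁/r₂)² = (16.2)(0.422/0.642)² = 7.000 rad/s.

ω₂ ≈ 7.00 rad/s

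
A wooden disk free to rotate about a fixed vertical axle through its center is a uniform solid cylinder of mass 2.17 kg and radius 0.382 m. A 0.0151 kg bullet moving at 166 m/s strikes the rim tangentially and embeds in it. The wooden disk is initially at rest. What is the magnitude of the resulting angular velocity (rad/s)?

The axle reaction passes through the axle and exerts no torque about it; angular momentum about the axle is conserved through the impact.
I_p = ½(2.17)(0.382)² = 0.1583 kg·m². Taking the sense of the bullet's angular momentum as positive, L_{bullet} = m v R = (0.0151)(166)(0.382) = 0.9575 kg·m²/s.
L_i = 0 + 0.9575 = 0.9575 kg·m²/s.
After sticking, I_f = I_p + m R² = 0.1583 + (0.0151)(0.382)² = 0.1605 kg·m².
ω_f = L_i / I_f = 0.9575 / 0.1605 = 5.965 rad/s.

|ω_f| ≈ 5.96 rad/s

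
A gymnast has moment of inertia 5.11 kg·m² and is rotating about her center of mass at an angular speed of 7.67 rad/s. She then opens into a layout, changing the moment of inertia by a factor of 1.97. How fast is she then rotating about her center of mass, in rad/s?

With no external torque about the axis, L is conserved: I₁ω₁ = I₂ω₂.
I₂ = 1.97 × 5.11 = 10.07 kg·m².
ω₂ = I₁ω₁ / I₂ = (5.110)(7.67 rad/s) / (10.07) = 3.893 rad/s.

ω₂ ≈ 3.89 rad/s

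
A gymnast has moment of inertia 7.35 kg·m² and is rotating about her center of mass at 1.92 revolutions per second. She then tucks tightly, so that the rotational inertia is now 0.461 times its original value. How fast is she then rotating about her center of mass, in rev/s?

No external torque acts about the spin axis, so angular momentum is conserved.
I₂ = 0.461 × 7.35 = 3.388 kg·m².
ω₂ = I₁ω₁ / I₂ = (7.350)(1.92 rev/s) / (3.388) = 4.165 rev/s.

ω₂ ≈ 4.16 rev/s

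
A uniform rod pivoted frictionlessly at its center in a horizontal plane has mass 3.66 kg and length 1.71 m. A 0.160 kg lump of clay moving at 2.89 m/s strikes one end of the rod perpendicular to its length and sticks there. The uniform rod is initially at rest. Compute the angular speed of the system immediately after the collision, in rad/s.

|ω_f| ≈ 0.392 rad/s

About the pivot the impulsive forces during the collision are internal, so angular momentum about that axis is conserved.
I_p = (1/12)(3.66)(1.71)² = 0.8919 kg·m². Taking the sense of the lump of clay's angular momentum as positive, L_{lump} = m v R = (0.160)(2.89)(1.71/2) = 0.3954 kg·m²/s.
L_i = 0 + 0.3954 = 0.3954 kg·m²/s.
After sticking, I_f = I_p + m R² = 0.8919 + (0.160)(1.71/2)² = 1.009 kg·m².
ω_f = L_i / I_f = 0.3954 / 1.009 = 0.3919 rad/s.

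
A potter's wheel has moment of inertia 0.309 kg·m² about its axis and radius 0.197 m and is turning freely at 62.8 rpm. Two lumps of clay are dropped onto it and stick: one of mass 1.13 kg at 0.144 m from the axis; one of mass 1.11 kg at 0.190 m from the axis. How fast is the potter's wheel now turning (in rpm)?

No external torque acts about the axis; L_before = L_after.
Added inertia Σmr² = (1.13)(0.144)² + (1.11)(0.190)² = 0.06350 kg·m²; I_f = 0.3090 + 0.06350 = 0.3725 kg·m².
ω_f = I_p ω_i / I_f = (0.3090)(62.8) / 0.3725 = 52.09 rpm.

ω_f ≈ 52.1 rpm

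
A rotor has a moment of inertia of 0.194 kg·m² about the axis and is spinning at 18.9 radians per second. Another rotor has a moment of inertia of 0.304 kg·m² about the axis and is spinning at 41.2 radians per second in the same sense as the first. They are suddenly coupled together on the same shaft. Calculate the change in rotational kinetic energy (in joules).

No external torque acts about the common axis, so total angular momentum is conserved.
Taking A's sense as positive: L = (0.1940)(18.9) + (0.3040)(41.2) = 16.19 kg·m²·rad/s.
Combined I = 0.1940 + 0.3040 = 0.4980 kg·m².
ω_f = L / I = 16.19 / 0.4980 = 32.51 rad/s.
KE_i = ½ΣIω² = 292.7 J; KE_f = ½(0.4980)(32.51)² = 263.2 J.

ΔKE ≈ -29.4 J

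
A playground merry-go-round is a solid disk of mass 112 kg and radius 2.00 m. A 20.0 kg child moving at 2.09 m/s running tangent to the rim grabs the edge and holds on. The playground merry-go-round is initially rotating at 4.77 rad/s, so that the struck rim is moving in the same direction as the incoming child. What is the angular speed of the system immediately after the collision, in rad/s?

The axle reaction passes through the axle and exerts no torque about it; angular momentum about the axle is conserved through the impact.
I_p = ½(112)(2.00)² = 224.0 kg·m². Taking the sense of the child's angular momentum as positive, L_{child} = m v R = (20.0)(2.09)(2.00) = 83.60 kg·m²/s.
L_i = +I_p ω_p + m v R = +(224.0)(4.77) + 83.60 = 1152 kg·m²/s.
After sticking, I_f = I_p + m R² = 224.0 + (20.0)(2.00)² = 304.0 kg·m².
ω_f = L_i / I_f = 1152 / 304.0 = 3.790 rad/s.

|ω_f| ≈ 3.79 rad/s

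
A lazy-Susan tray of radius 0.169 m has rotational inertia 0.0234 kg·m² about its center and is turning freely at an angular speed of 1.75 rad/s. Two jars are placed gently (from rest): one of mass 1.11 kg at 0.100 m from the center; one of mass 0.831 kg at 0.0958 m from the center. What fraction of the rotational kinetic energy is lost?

fraction ≈ 0.445

No external torque acts about the center; L_before = L_after.
Added inertia Σmr² = (1.11)(0.100)² + (0.831)(0.0958)² = 0.01873 kg·m²; I_f = 0.02340 + 0.01873 = 0.04213 kg·m².
ω_f = I_p ω_i / I_f = (0.02340)(1.75) / 0.04213 = 0.9721 rad/s.
KE_i = ½(0.02340)(1.750 rad/s)² = 0.03583 J; KE_f = ½(0.04213)(0.9721)² = 0.01990 J.
Fraction lost = 0.4445.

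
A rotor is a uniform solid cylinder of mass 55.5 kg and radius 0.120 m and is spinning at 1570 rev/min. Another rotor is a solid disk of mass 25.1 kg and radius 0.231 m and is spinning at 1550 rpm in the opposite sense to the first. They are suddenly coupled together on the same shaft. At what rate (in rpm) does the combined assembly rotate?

The coupling torques are internal; angular momentum about the shared axis is conserved.
Moments of inertia: I_A = ½(55.5)(0.120)² = 0.3996 kg·m²; I_B = ½(25.1)(0.231)² = 0.6697 kg·m².
Taking A's sense as positive: L = (0.3996)(1570) − (0.6697)(1550) = -410.6 kg·m²·rpm.
Combined I = 0.3996 + 0.6697 = 1.069 kg·m².
ω_f = L / I = -410.6 / 1.069 = -384.0 rpm.

|ω_f| ≈ 384 rpm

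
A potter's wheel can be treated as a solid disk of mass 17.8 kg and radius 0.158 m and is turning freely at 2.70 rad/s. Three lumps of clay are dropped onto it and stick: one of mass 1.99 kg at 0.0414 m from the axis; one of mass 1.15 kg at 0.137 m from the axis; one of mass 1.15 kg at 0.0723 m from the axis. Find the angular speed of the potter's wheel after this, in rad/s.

No external torque acts about the axis; L_before = L_after.
I_p = ½(17.8)(0.158)² = 0.2222 kg·m².
Added inertia Σmr² = (1.99)(0.0414)² + (1.15)(0.137)² + (1.15)(0.0723)² = 0.03101 kg·m²; I_f = 0.2222 + 0.03101 = 0.2532 kg·m².
ω_f = I_p ω_i / I_f = (0.2222)(2.70) / 0.2532 = 2.369 rad/s.

ω_f ≈ 2.37 rad/s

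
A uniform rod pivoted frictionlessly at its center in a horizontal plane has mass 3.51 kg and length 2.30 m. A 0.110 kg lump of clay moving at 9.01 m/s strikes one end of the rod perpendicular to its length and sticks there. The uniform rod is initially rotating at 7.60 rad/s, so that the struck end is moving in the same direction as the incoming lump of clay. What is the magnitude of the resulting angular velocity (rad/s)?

|ω_f| ≈ 7.62 rad/s

About the pivot the impulsive forces during the collision are internal, so angular momentum about that axis is conserved.
I_p = (1/12)(3.51)(2.30)² = 1.547 kg·m². Taking the sense of the lump of clay's angular momentum as positive, L_{lump} = m v R = (0.110)(9.01)(2.30/2) = 1.140 kg·m²/s.
L_i = +I_p ω_p + m v R = +(1.547)(7.60) + 1.140 = 12.90 kg·m²/s.
After sticking, I_f = I_p + m R² = 1.547 + (0.110)(2.30/2)² = 1.693 kg·m².
ω_f = L_i / I_f = 12.90 / 1.693 = 7.620 rad/s.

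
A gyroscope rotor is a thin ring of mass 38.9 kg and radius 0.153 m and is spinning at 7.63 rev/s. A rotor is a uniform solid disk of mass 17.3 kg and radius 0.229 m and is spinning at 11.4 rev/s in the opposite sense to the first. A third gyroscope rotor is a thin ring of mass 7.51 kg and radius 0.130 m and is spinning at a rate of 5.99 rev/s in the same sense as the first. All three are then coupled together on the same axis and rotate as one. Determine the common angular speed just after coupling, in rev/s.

|ω_f| ≈ 1.70 rev/s

No external torque acts about the common axis, so total angular momentum is conserved.
Moments of inertia: I_A = (38.9)(0.153)² = 0.9106 kg·m²; I_B = ½(17.3)(0.229)² = 0.4536 kg·m²; I_C = (7.51)(0.130)² = 0.1269 kg·m².
Taking A's sense as positive: L = (0.9106)(7.63) − (0.4536)(11.4) + (0.1269)(5.99) = 2.537 kg·m²·rev/s.
Combined I = 0.9106 + 0.4536 + 0.1269 = 1.491 kg·m².
ω_f = L / I = 2.537 / 1.491 = 1.701 rev/s.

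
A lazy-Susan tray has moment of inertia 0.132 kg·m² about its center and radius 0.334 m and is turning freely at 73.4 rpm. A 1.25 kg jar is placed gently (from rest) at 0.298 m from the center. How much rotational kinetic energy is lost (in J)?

No external torque acts about the center; L_before = L_after.
Added inertia Σmr² = (1.25)(0.298)² = 0.1110 kg·m²; I_f = 0.1320 + 0.1110 = 0.2430 kg·m².
ω_f = I_p ω_i / I_f = (0.1320)(73.4) / 0.2430 = 39.87 rpm.
KE_i = ½(0.1320)(7.686 rad/s)² = 3.899 J; KE_f = ½(0.2430)(4.175)² = 2.118 J.

energy lost ≈ 1.78 J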